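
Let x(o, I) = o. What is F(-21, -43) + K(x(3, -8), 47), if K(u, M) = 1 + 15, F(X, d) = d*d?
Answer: 1865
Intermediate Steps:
F(X, d) = d**2
K(u, M) = 16
F(-21, -43) + K(x(3, -8), 47) = (-43)**2 + 16 = 1849 + 16 = 1865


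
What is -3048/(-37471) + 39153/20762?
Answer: 218626377/111138986 ≈ 1.9671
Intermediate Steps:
-3048/(-37471) + 39153/20762 = -3048*(-1/37471) + 39153*(1/20762) = 3048/37471 + 39153/20762 = 218626377/111138986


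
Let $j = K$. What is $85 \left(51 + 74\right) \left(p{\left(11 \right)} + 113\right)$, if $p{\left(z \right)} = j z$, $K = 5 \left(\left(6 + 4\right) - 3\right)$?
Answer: $5291250$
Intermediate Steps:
$K = 35$ ($K = 5 \left(10 - 3\right) = 5 \cdot 7 = 35$)
$j = 35$
$p{\left(z \right)} = 35 z$
$85 \left(51 + 74\right) \left(p{\left(11 \right)} + 113\right) = 85 \left(51 + 74\right) \left(35 \cdot 11 + 113\right) = 85 \cdot 125 \left(385 + 113\right) = 10625 \cdot 498 = 5291250$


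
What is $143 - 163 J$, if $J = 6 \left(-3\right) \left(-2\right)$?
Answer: $-5725$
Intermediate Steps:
$J = 36$ ($J = \left(-18\right) \left(-2\right) = 36$)
$143 - 163 J = 143 - 5868 = -5725$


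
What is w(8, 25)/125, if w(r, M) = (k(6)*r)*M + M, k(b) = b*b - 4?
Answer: 257/5 ≈ 51.400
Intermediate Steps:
k(b) = -4 + b² (k(b) = b² - 4 = -4 + b²)
w(r, M) = M + 32*M*r (w(r, M) = ((-4 + 6²)*r)*M + M = ((-4 + 36)*r)*M + M = (32*r)*M + M = 32*M*r + M = M + 32*M*r)
w(8, 25)/125 = (25*(1 + 32*8))/125 = (25*(1 + 256))*(1/125) = (25*257)*(1/125) = 6425*(1/125) = 257/5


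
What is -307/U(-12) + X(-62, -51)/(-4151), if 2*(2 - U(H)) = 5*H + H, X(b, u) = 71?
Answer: -1277055/157738 ≈ -8.0961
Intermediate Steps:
U(H) = 2 - 3*H (U(H) = 2 - (5*H + H)/2 = 2 - 3*H)
-307/U(-12) + X(-62, -51)/(-4151) = -307/(2 - 3*(-12)) + 71/(-4151) = -307/(2 + 36) + 71*(-1/4151) = -307/38 - 71/4151 = -1277055/157738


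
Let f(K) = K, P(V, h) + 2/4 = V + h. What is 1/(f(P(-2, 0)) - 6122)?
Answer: -2/12249 ≈ -0.00016328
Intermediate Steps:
P(V, h) = -½ + V + h (P(V, h) = -½ + (V + h) = -½ + V + h)
1/(f(P(-2, 0)) - 6122) = 1/((-½ - 2 + 0) - 6122) = 1/(-5/2 - 6122) = 1/(-12249/2) = -2/12249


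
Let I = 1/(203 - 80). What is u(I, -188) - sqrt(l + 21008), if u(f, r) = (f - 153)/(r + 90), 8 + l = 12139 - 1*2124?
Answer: 9409/6027 - sqrt(31015) ≈ -174.55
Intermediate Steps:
l = 10007 (l = -8 + (12139 - 1*2124) = -8 + (12139 - 2124) = -8 + 10015 = 10007)
I = 1/123 ≈ 0.0081301
u(f, r) = (-153 + f)/(90 + r)
u(I, -188) - sqrt(l + 21008) = (-153 + 1/123)/(90 - 188) - sqrt(10007 + 21008) = -18818/123/(-98) - sqrt(31015) = -1/98*(-18818/123) - sqrt(31015) = 9409/6027 - sqrt(31015)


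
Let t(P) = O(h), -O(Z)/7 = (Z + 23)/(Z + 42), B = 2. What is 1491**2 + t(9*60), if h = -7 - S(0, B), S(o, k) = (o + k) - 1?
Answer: 75584649/34 ≈ 2.2231e+6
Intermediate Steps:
S(o, k) = -1 + k + o (S(o, k) = (k + o) - 1 = -1 + k + o)
h = -8 (h = -7 - (-1 + 2 + 0) = -7 - 1*1 = -7 - 1 = -8)
O(Z) = -7*(23 + Z)/(42 + Z) (O(Z) = -7*(Z + 23)/(Z + 42) = -7*(23 + Z)/(42 + Z))
t(P) = -105/34 (t(P) = 7*(-23 - 1*(-8))/(42 - 8) = 7*(-23 + 8)/34 = 7*(1/34)*(-15) = -105/34)
1491**2 + t(9*60) = 1491**2 - 105/34 = 2223081 - 105/34 = 75584649/34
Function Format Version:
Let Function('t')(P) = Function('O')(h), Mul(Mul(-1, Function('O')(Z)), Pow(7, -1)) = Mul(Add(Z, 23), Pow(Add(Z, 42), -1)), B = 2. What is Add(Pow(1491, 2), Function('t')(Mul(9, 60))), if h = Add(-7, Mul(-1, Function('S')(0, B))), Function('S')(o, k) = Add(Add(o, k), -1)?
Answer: Rational(75584649, 34) ≈ 2.2231e+6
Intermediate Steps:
Function('S')(o, k) = Add(-1, k, o) (Function('S')(o, k) = Add(Add(k, o), -1) = Add(-1, k, o))
h = -8 (h = Add(-7, Mul(-1, Add(-1, 2, 0))) = Add(-7, Mul(-1, 1)) = Add(-7, -1) = -8)
Function('O')(Z) = Mul(-7, Pow(Add(42, Z), -1), Add(23, Z)) (Function('O')(Z) = Mul(-7, Mul(Add(Z, 23), Pow(Add(Z, 42), -1))) = Mul(-7, Mul(Add(23, Z), Pow(Add(42, Z), -1))) = Mul(-7, Mul(Pow(Add(42, Z), -1), Add(23, Z))) = Mul(-7, Pow(Add(42, Z), -1), Add(23, Z)))
Function('t')(P) = Rational(-105, 34) (Function('t')(P) = Mul(7, Pow(Add(42, -8), -1), Add(-23, Mul(-1, -8))) = Mul(7, Pow(34, -1), Add(-23, 8)) = Mul(7, Rational(1, 34), -15) = Rational(-105, 34))
Add(Pow(1491, 2), Function('t')(Mul(9, 60))) = Add(Pow(1491, 2), Rational(-105, 34)) = Add(2223081, Rational(-105, 34)) = Rational(75584649, 34)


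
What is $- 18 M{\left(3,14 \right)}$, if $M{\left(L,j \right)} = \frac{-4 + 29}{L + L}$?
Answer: $-75$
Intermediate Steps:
$M{\left(L,j \right)} = \frac{25}{2 L}$
$- 18 M{\left(3,14 \right)} = - 18 \frac{25}{2 \cdot 3} = - 18 \cdot \frac{25}{2} \cdot \frac{1}{3} = \left(-18\right) \frac{25}{6} = -75$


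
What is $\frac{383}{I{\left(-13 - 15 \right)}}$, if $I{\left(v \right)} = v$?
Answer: $- \frac{383}{28} \approx -13.679$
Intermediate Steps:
$\frac{383}{I{\left(-13 - 15 \right)}} = \frac{383}{-13 - 15} = \frac{383}{-28} = 383 \left(- \frac{1}{28}\right) = - \frac{383}{28}$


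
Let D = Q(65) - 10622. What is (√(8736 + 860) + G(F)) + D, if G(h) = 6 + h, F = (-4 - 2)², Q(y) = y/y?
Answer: -10579 + 2*√2399 ≈ -10481.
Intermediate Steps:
Q(y) = 1
D = -10621 (D = 1 - 10622 = -10621)
F = 36 (F = (-6)² = 36)
(√(8736 + 860) + G(F)) + D = (√(8736 + 860) + (6 + 36)) - 10621 = (√9596 + 42) - 10621 = (2*√2399 + 42) - 10621 = (42 + 2*√2399) - 10621 = -10579 + 2*√2399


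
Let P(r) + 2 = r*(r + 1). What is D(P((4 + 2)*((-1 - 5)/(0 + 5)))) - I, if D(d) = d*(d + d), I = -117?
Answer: 2345837/625 ≈ 3753.3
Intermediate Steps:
P(r) = -2 + r*(1 + r) (P(r) = -2 + r*(r + 1) = -2 + r*(1 + r))
D(d) = 2*d² (D(d) = d*(2*d) = 2*d²)
D(P((4 + 2)*((-1 - 5)/(0 + 5)))) - I = 2*(-2 + (4 + 2)*((-1 - 5)/(0 + 5)) + ((4 + 2)*((-1 - 5)/(0 + 5)))²)² - 1*(-117) = 2*(-2 + 6*(-6/5) + (6*(-6/5))²)² + 117 = 2*(-2 - 36/5 + (-36/5)²)² + 117 = 2*(-2 - 36/5 + 1296/25)² + 117 = 2*(1066/25)² + 117 = 2*(1136356/625) + 117 = 2272712/625 + 117 = 2345837/625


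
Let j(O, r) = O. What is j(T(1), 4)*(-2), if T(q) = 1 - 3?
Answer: 4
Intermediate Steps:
T(q) = -2
j(T(1), 4)*(-2) = -2*(-2) = 4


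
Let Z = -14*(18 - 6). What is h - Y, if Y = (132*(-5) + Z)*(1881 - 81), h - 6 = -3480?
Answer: 1486926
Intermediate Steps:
Z = -168 (Z = -14*12 = -168)
h = -3474 (h = 6 - 3480 = -3474)
Y = -1490400 (Y = (132*(-5) - 168)*(1881 - 81) = (-660 - 168)*1800 = -828*1800 = -1490400)
h - Y = -3474 - 1*(-1490400) = -3474 + 1490400 = 1486926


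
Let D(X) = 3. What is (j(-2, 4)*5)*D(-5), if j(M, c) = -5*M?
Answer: 150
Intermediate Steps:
(j(-2, 4)*5)*D(-5) = (-5*(-2)*5)*3 = (10*5)*3 = 50*3 = 150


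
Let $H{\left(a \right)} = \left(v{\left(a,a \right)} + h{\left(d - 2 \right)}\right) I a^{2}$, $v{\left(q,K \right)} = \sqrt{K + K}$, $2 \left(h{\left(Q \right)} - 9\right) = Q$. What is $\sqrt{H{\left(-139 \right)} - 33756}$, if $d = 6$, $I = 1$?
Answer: $\sqrt{178775 + 19321 i \sqrt{278}} \approx 523.07 + 307.94 i$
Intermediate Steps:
$h{\left(Q \right)} = 9 + \frac{Q}{2}$
$v{\left(q,K \right)} = \sqrt{2} \sqrt{K}$ ($v{\left(q,K \right)} = \sqrt{2 K} = \sqrt{2} \sqrt{K}$)
$H{\left(a \right)} = a^{2} \left(11 + \sqrt{2} \sqrt{a}\right)$ ($H{\left(a \right)} = \left(\sqrt{2} \sqrt{a} + \left(9 + \frac{6 - 2}{2}\right)\right) 1 a^{2} = \left(\sqrt{2} \sqrt{a} + \left(9 + \frac{1}{2} \cdot 4\right)\right) 1 a^{2} = \left(\sqrt{2} \sqrt{a} + \left(9 + 2\right)\right) 1 a^{2} = \left(\sqrt{2} \sqrt{a} + 11\right) 1 a^{2} = \left(11 + \sqrt{2} \sqrt{a}\right) 1 a^{2} = \left(11 + \sqrt{2} \sqrt{a}\right) a^{2} = a^{2} \left(11 + \sqrt{2} \sqrt{a}\right)$)
$\sqrt{H{\left(-139 \right)} - 33756} = \sqrt{\left(-139\right)^{2} \left(11 + \sqrt{2} \sqrt{-139}\right) - 33756} = \sqrt{19321 \left(11 + \sqrt{2} i \sqrt{139}\right) - 33756} = \sqrt{19321 \left(11 + i \sqrt{278}\right) - 33756} = \sqrt{\left(212531 + 19321 i \sqrt{278}\right) - 33756} = \sqrt{178775 + 19321 i \sqrt{278}}$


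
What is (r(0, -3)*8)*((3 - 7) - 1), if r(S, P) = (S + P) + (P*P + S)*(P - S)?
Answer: 1200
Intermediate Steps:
r(S, P) = P + S + (P - S)*(S + P²) (r(S, P) = (P + S) + (P² + S)*(P - S) = (P + S) + (S + P²)*(P - S) = (P + S) + (P - S)*(S + P²) = P + S + (P - S)*(S + P²))
(r(0, -3)*8)*((3 - 7) - 1) = ((-3 + 0 + (-3)³ - 1*0² - 3*0 - 1*0*(-3)²)*8)*((3 - 7) - 1) = ((-3 + 0 - 27 - 1*0 + 0 - 1*0*9)*8)*(-4 - 1) = ((-3 + 0 - 27 + 0 + 0 + 0)*8)*(-5) = -30*8*(-5) = -240*(-5) = 1200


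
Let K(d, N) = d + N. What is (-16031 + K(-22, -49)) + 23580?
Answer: 7478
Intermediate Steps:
K(d, N) = N + d
(-16031 + K(-22, -49)) + 23580 = (-16031 + (-49 - 22)) + 23580 = (-16031 - 71) + 23580 = -16102 + 23580 = 7478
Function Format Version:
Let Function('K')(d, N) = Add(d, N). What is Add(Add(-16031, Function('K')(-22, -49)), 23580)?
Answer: 7478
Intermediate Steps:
Function('K')(d, N) = Add(N, d)
Add(Add(-16031, Function('K')(-22, -49)), 23580) = Add(Add(-16031, Add(-49, -22)), 23580) = Add(Add(-16031, -71), 23580) = Add(-16102, 23580) = 7478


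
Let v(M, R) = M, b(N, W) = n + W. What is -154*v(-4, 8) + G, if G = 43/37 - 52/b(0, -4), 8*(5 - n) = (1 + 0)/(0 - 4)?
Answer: 691987/1221 ≈ 566.74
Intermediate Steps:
n = 161/32 (n = 5 - (1 + 0)/(8*(0 - 4)) = 5 - 1/(8*(-4)) = 5 - (-1)/(8*4) = 5 - 1/8*(-1/4) = 5 + 1/32 = 161/32 ≈ 5.0313)
b(N, W) = 161/32 + W
G = -60149/1221 (G = 43/37 - 52/(161/32 - 4) = 43*(1/37) - 52/33/32 = 43/37 - 52*32/33 = 43/37 - 1664/33 = -60149/1221 ≈ -49.262)
-154*v(-4, 8) + G = -154*(-4) - 60149/1221 = 616 - 60149/1221 = 691987/1221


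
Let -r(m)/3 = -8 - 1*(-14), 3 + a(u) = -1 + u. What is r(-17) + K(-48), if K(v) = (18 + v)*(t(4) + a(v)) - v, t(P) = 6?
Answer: 1410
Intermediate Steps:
a(u) = -4 + u (a(u) = -3 + (-1 + u) = -4 + u)
r(m) = -18 (r(m) = -3*(-8 - 1*(-14)) = -3*(-8 + 14) = -3*6 = -18)
K(v) = -v + (2 + v)*(18 + v) (K(v) = (18 + v)*(6 + (-4 + v)) - v = (18 + v)*(2 + v) - v = (2 + v)*(18 + v) - v = -v + (2 + v)*(18 + v))
r(-17) + K(-48) = -18 + (36 + (-48)² + 19*(-48)) = -18 + (36 + 2304 - 912) = -18 + 1428 = 1410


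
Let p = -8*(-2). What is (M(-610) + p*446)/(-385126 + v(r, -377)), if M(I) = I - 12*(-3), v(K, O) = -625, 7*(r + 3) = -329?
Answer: -6562/385751 ≈ -0.017011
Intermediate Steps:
r = -50 (r = -3 + (1/7)*(-329) = -3 - 47 = -50)
p = 16
M(I) = 36 + I (M(I) = I + 36 = 36 + I)
(M(-610) + p*446)/(-385126 + v(r, -377)) = ((36 - 610) + 16*446)/(-385126 - 625) = (-574 + 7136)/(-385751) = 6562*(-1/385751) = -6562/385751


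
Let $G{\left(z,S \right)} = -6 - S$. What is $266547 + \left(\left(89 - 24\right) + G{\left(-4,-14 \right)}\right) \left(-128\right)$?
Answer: $257203$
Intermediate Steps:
$266547 + \left(\left(89 - 24\right) + G{\left(-4,-14 \right)}\right) \left(-128\right) = 266547 + \left(\left(89 - 24\right) - -8\right) \left(-128\right) = 266547 + \left(65 + \left(-6 + 14\right)\right) \left(-128\right) = 266547 + \left(65 + 8\right) \left(-128\right) = 266547 + 73 \left(-128\right) = 266547 - 9344 = 257203$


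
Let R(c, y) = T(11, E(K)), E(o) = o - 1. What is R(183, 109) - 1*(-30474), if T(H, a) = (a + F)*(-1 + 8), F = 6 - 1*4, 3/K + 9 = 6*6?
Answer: 274336/9 ≈ 30482.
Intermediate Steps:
K = ⅑ (K = 3/(-9 + 6*6) = 3/(-9 + 36) = 3/27 = 3*(1/27) = ⅑ ≈ 0.11111)
F = 2 (F = 6 - 4 = 2)
E(o) = -1 + o
T(H, a) = 14 + 7*a (T(H, a) = (a + 2)*(-1 + 8) = (2 + a)*7 = 14 + 7*a)
R(c, y) = 70/9 (R(c, y) = 14 + 7*(-1 + ⅑) = 14 + 7*(-8/9) = 14 - 56/9 = 70/9)
R(183, 109) - 1*(-30474) = 70/9 - 1*(-30474) = 70/9 + 30474 = 274336/9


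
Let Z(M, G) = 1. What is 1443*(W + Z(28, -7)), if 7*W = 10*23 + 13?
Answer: 360750/7 ≈ 51536.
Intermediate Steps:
W = 243/7 (W = (10*23 + 13)/7 = (230 + 13)/7 = (⅐)*243 = 243/7 ≈ 34.714)
1443*(W + Z(28, -7)) = 1443*(243/7 + 1) = 1443*(250/7) = 360750/7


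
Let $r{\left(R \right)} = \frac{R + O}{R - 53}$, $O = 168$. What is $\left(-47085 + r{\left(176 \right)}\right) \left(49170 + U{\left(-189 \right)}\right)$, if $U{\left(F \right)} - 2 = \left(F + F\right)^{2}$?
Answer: $- \frac{1112217614216}{123} \approx -9.0424 \cdot 10^{9}$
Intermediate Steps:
$U{\left(F \right)} = 2 + 4 F^{2}$ ($U{\left(F \right)} = 2 + \left(F + F\right)^{2} = 2 + \left(2 F\right)^{2} = 2 + 4 F^{2}$)
$r{\left(R \right)} = \frac{168 + R}{-53 + R}$ ($r{\left(R \right)} = \frac{R + 168}{R - 53} = \frac{168 + R}{-53 + R}$)
$\left(-47085 + r{\left(176 \right)}\right) \left(49170 + U{\left(-189 \right)}\right) = \left(-47085 + \frac{168 + 176}{-53 + 176}\right) \left(49170 + \left(2 + 4 \left(-189\right)^{2}\right)\right) = \left(-47085 + \frac{1}{123} \cdot 344\right) \left(49170 + \left(2 + 4 \cdot 35721\right)\right) = \left(-47085 + \frac{1}{123} \cdot 344\right) \left(49170 + \left(2 + 142884\right)\right) = \left(-47085 + \frac{344}{123}\right) \left(49170 + 142886\right) = \left(- \frac{5791111}{123}\right) 192056 = - \frac{1112217614216}{123}$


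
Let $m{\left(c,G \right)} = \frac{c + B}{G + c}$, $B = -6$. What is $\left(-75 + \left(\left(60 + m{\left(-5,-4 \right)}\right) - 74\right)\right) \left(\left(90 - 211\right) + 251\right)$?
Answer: $- \frac{102700}{9} \approx -11411.0$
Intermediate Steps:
$m{\left(c,G \right)} = \frac{-6 + c}{G + c}$ ($m{\left(c,G \right)} = \frac{c - 6}{G + c} = \frac{-6 + c}{G + c}$)
$\left(-75 + \left(\left(60 + m{\left(-5,-4 \right)}\right) - 74\right)\right) \left(\left(90 - 211\right) + 251\right) = \left(-75 - \left(14 - \frac{-6 - 5}{-4 - 5}\right)\right) \left(\left(90 - 211\right) + 251\right) = \left(-75 - \left(14 - \frac{1}{-9} \left(-11\right)\right)\right) \left(-121 + 251\right) = \left(-75 + \left(\left(60 - - \frac{11}{9}\right) - 74\right)\right) 130 = \left(-75 + \left(\left(60 + \frac{11}{9}\right) - 74\right)\right) 130 = \left(-75 + \left(\frac{551}{9} - 74\right)\right) 130 = \left(-75 - \frac{115}{9}\right) 130 = \left(- \frac{790}{9}\right) 130 = - \frac{102700}{9}$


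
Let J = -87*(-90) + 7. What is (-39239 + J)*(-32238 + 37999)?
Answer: -180906922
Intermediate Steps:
J = 7837 (J = 7830 + 7 = 7837)
(-39239 + J)*(-32238 + 37999) = (-39239 + 7837)*(-32238 + 37999) = -31402*5761 = -180906922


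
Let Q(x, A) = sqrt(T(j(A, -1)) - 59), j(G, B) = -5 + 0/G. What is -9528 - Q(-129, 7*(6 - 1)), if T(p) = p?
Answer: -9528 - 8*I ≈ -9528.0 - 8.0*I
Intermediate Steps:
j(G, B) = -5 (j(G, B) = -5 + 0 = -5)
Q(x, A) = 8*I (Q(x, A) = sqrt(-5 - 59) = sqrt(-64) = 8*I)
-9528 - Q(-129, 7*(6 - 1)) = -9528 - 8*I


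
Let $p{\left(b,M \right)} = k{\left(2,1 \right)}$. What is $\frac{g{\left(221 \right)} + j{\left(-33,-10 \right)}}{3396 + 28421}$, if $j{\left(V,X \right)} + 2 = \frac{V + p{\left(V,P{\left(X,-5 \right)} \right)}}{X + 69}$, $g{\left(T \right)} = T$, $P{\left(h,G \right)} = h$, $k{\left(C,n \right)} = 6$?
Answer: $\frac{12894}{1877203} \approx 0.0068687$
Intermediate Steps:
$p{\left(b,M \right)} = 6$
$j{\left(V,X \right)} = -2 + \frac{6 + V}{69 + X}$ ($j{\left(V,X \right)} = -2 + \frac{V + 6}{X + 69} = -2 + \frac{6 + V}{69 + X}$)
$\frac{g{\left(221 \right)} + j{\left(-33,-10 \right)}}{3396 + 28421} = \frac{221 + \frac{-132 - 33 - -20}{69 - 10}}{3396 + 28421} = \frac{221 + \frac{-132 - 33 + 20}{59}}{31817} = \left(221 + \frac{1}{59} \left(-145\right)\right) \frac{1}{31817} = \left(221 - \frac{145}{59}\right) \frac{1}{31817} = \frac{12894}{59} \cdot \frac{1}{31817} = \frac{12894}{1877203}$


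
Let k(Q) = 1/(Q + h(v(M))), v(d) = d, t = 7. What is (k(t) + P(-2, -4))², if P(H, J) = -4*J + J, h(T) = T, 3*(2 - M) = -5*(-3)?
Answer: 2401/16 ≈ 150.06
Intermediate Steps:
M = -3 (M = 2 - (-5)*(-3)/3 = 2 - ⅓*15 = 2 - 5 = -3)
P(H, J) = -3*J
k(Q) = 1/(-3 + Q) (k(Q) = 1/(Q - 3) = 1/(-3 + Q))
(k(t) + P(-2, -4))² = (1/(-3 + 7) - 3*(-4))² = (1/4 + 12)² = (¼ + 12)² = (49/4)² = 2401/16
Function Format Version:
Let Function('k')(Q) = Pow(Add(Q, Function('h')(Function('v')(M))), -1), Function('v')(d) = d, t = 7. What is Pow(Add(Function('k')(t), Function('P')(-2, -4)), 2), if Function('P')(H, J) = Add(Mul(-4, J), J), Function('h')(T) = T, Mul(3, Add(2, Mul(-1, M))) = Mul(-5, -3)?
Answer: Rational(2401, 16) ≈ 150.06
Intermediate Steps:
M = -3 (M = Add(2, Mul(Rational(-1, 3), Mul(-5, -3))) = Add(2, Mul(Rational(-1, 3), 15)) = Add(2, -5) = -3)
Function('P')(H, J) = Mul(-3, J)
Function('k')(Q) = Pow(Add(-3, Q), -1) (Function('k')(Q) = Pow(Add(Q, -3), -1) = Pow(Add(-3, Q), -1))
Pow(Add(Function('k')(t), Function('P')(-2, -4)), 2) = Pow(Add(Pow(Add(-3, 7), -1), Mul(-3, -4)), 2) = Pow(Add(Pow(4, -1), 12), 2) = Pow(Add(Rational(1, 4), 12), 2) = Pow(Rational(49, 4), 2) = Rational(2401, 16)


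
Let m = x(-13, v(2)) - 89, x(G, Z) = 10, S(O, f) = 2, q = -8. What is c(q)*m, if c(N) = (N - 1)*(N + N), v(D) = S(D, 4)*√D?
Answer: -11376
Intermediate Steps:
v(D) = 2*√D
c(N) = 2*N*(-1 + N) (c(N) = (-1 + N)*(2*N) = 2*N*(-1 + N))
m = -79 (m = 10 - 89 = -79)
c(q)*m = (2*(-8)*(-1 - 8))*(-79) = (2*(-8)*(-9))*(-79) = 144*(-79) = -11376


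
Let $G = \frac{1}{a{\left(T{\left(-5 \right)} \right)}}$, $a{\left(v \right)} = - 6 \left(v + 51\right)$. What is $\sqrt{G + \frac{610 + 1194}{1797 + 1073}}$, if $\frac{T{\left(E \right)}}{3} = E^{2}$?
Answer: $\frac{\sqrt{248955}}{630} \approx 0.79199$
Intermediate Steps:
$T{\left(E \right)} = 3 E^{2}$
$a{\left(v \right)} = -306 - 6 v$ ($a{\left(v \right)} = - 6 \left(51 + v\right) = -306 - 6 v$)
$G = - \frac{1}{756}$ ($G = \frac{1}{-306 - 6 \cdot 3 \left(-5\right)^{2}} = \frac{1}{-306 - 6 \cdot 3 \cdot 25} = \frac{1}{-306 - 450} = \frac{1}{-756} = - \frac{1}{756} \approx -0.0013228$)
$\sqrt{G + \frac{610 + 1194}{1797 + 1073}} = \sqrt{- \frac{1}{756} + \frac{610 + 1194}{1797 + 1073}} = \sqrt{- \frac{1}{756} + \frac{1804}{2870}} = \sqrt{- \frac{1}{756} + 1804 \cdot \frac{1}{2870}} = \sqrt{- \frac{1}{756} + \frac{22}{35}} = \sqrt{\frac{2371}{3780}} = \frac{\sqrt{248955}}{630}$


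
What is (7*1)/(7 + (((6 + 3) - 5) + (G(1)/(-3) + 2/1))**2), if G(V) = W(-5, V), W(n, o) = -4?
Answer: 63/547 ≈ 0.11517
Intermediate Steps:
G(V) = -4
(7*1)/(7 + (((6 + 3) - 5) + (G(1)/(-3) + 2/1))**2) = (7*1)/(7 + (((6 + 3) - 5) + (-4/(-3) + 2/1))**2) = 7/(7 + ((9 - 5) + (-4*(-1/3) + 2*1))**2) = 7/(7 + (4 + (4/3 + 2))**2) = 7/(7 + (4 + 10/3)**2) = 7/(7 + (22/3)**2) = 7/(7 + 484/9) = 7/(547/9) = (9/547)*7 = 63/547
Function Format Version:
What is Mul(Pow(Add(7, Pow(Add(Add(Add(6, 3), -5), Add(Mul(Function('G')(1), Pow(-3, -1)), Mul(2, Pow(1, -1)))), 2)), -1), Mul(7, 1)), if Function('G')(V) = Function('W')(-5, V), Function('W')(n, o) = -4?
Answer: Rational(63, 547) ≈ 0.11517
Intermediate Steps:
Function('G')(V) = -4
Mul(Pow(Add(7, Pow(Add(Add(Add(6, 3), -5), Add(Mul(Function('G')(1), Pow(-3, -1)), Mul(2, Pow(1, -1)))), 2)), -1), Mul(7, 1)) = Mul(Pow(Add(7, Pow(Add(Add(Add(6, 3), -5), Add(Mul(-4, Pow(-3, -1)), Mul(2, Pow(1, -1)))), 2)), -1), Mul(7, 1)) = Mul(Pow(Add(7, Pow(Add(Add(9, -5), Add(Mul(-4, Rational(-1, 3)), Mul(2, 1))), 2)), -1), 7) = Mul(Pow(Add(7, Pow(Add(4, Add(Rational(4, 3), 2)), 2)), -1), 7) = Mul(Pow(Add(7, Pow(Add(4, Rational(10, 3)), 2)), -1), 7) = Mul(Pow(Add(7, Pow(Rational(22, 3), 2)), -1), 7) = Mul(Pow(Add(7, Rational(484, 9)), -1), 7) = Mul(Pow(Rational(547, 9), -1), 7) = Mul(Rational(9, 547), 7) = Rational(63, 547)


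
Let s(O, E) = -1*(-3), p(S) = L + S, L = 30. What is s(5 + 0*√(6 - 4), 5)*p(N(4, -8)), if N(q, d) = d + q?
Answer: 78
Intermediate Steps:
p(S) = 30 + S
s(O, E) = 3
s(5 + 0*√(6 - 4), 5)*p(N(4, -8)) = 3*(30 + (-8 + 4)) = 3*(30 - 4) = 3*26 = 78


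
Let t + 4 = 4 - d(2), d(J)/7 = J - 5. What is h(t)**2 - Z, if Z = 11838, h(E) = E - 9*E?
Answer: 16386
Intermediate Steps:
d(J) = -35 + 7*J (d(J) = 7*(J - 5) = 7*(-5 + J) = -35 + 7*J)
t = 21 (t = -4 + (4 - (-35 + 7*2)) = -4 + (4 - (-35 + 14)) = -4 + (4 - 1*(-21)) = -4 + (4 + 21) = -4 + 25 = 21)
h(E) = -8*E
h(t)**2 - Z = (-8*21)**2 - 1*11838 = (-168)**2 - 11838 = 28224 - 11838 = 16386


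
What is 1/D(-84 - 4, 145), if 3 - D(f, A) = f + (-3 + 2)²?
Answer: 1/90 ≈ 0.011111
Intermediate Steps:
D(f, A) = 2 - f (D(f, A) = 3 - (f + (-3 + 2)²) = 3 - (f + (-1)²) = 3 - (f + 1) = 3 - (1 + f) = 3 + (-1 - f) = 2 - f)
1/D(-84 - 4, 145) = 1/(2 - (-84 - 4)) = 1/(2 - 1*(-88)) = 1/(2 + 88) = 1/90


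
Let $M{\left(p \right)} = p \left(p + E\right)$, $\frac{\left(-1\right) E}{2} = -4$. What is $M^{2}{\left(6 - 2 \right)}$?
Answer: $2304$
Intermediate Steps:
$E = 8$ ($E = \left(-2\right) \left(-4\right) = 8$)
$M{\left(p \right)} = p \left(8 + p\right)$ ($M{\left(p \right)} = p \left(p + 8\right) = p \left(8 + p\right)$)
$M^{2}{\left(6 - 2 \right)} = \left(\left(6 - 2\right) \left(8 + \left(6 - 2\right)\right)\right)^{2} = \left(4 \left(8 + 4\right)\right)^{2} = \left(4 \cdot 12\right)^{2} = 48^{2} = 2304$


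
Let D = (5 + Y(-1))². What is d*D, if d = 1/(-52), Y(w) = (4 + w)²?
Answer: -49/13 ≈ -3.7692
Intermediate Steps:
d = -1/52 ≈ -0.019231
D = 196 (D = (5 + (4 - 1)²)² = (5 + 3²)² = (5 + 9)² = 14² = 196)
d*D = -1/52*196 = -49/13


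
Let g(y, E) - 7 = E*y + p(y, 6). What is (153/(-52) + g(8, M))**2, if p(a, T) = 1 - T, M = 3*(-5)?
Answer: 39551521/2704 ≈ 14627.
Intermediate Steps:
M = -15
g(y, E) = 2 + E*y (g(y, E) = 7 + (E*y + (1 - 1*6)) = 7 + (E*y + (1 - 6)) = 7 + (E*y - 5) = 7 + (-5 + E*y) = 2 + E*y)
(153/(-52) + g(8, M))**2 = (153/(-52) + (2 - 15*8))**2 = (153*(-1/52) + (2 - 120))**2 = (-153/52 - 118)**2 = (-6289/52)**2 = 39551521/2704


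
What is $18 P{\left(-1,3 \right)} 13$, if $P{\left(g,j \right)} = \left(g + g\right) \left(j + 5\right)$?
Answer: $-3744$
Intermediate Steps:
$P{\left(g,j \right)} = 2 g \left(5 + j\right)$
$18 P{\left(-1,3 \right)} 13 = 18 \cdot 2 \left(-1\right) \left(5 + 3\right) 13 = 18 \cdot 2 \left(-1\right) 8 \cdot 13 = 18 \left(-16\right) 13 = \left(-288\right) 13 = -3744$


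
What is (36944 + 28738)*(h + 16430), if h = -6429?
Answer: 656885682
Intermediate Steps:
(36944 + 28738)*(h + 16430) = (36944 + 28738)*(-6429 + 16430) = 65682*10001 = 656885682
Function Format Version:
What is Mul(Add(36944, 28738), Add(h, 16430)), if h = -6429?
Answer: 656885682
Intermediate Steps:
Mul(Add(36944, 28738), Add(h, 16430)) = Mul(Add(36944, 28738), Add(-6429, 16430)) = Mul(65682, 10001) = 656885682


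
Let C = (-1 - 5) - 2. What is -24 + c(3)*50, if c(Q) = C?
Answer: -424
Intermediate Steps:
C = -8 (C = -6 - 2 = -8)
c(Q) = -8
-24 + c(3)*50 = -24 - 8*50 = -24 - 400 = -424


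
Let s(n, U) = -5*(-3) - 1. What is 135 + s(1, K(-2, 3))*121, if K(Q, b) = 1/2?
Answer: 1829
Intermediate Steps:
K(Q, b) = ½
s(n, U) = 14 (s(n, U) = 15 - 1 = 14)
135 + s(1, K(-2, 3))*121 = 135 + 14*121 = 135 + 1694 = 1829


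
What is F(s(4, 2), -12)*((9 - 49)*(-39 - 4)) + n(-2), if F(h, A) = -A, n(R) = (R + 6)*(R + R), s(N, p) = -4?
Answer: 20624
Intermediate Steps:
n(R) = 2*R*(6 + R) (n(R) = (6 + R)*(2*R) = 2*R*(6 + R))
F(s(4, 2), -12)*((9 - 49)*(-39 - 4)) + n(-2) = (-1*(-12))*((9 - 49)*(-39 - 4)) + 2*(-2)*(6 - 2) = 12*(-40*(-43)) + 2*(-2)*4 = 12*1720 - 16 = 20640 - 16 = 20624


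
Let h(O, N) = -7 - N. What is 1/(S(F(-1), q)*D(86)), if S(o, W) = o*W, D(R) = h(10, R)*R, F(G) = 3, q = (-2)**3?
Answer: 1/191952 ≈ 5.2096e-6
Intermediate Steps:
q = -8
D(R) = R*(-7 - R) (D(R) = (-7 - R)*R = R*(-7 - R))
S(o, W) = W*o
1/(S(F(-1), q)*D(86)) = 1/(((-8*3))*((-1*86*(7 + 86)))) = 1/((-24)*((-1*86*93))) = -1/24/(-7998) = -1/24*(-1/7998) = 1/191952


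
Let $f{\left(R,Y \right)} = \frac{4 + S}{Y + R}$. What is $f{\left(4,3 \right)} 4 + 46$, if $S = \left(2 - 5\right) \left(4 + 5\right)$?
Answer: $\frac{230}{7} \approx 32.857$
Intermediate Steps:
$S = -27$ ($S = \left(-3\right) 9 = -27$)
$f{\left(R,Y \right)} = - \frac{23}{R + Y}$ ($f{\left(R,Y \right)} = \frac{4 - 27}{Y + R} = - \frac{23}{R + Y}$)
$f{\left(4,3 \right)} 4 + 46 = - \frac{23}{4 + 3} \cdot 4 + 46 = - \frac{23}{7} \cdot 4 + 46 = \left(-23\right) \frac{1}{7} \cdot 4 + 46 = \left(- \frac{23}{7}\right) 4 + 46 = - \frac{92}{7} + 46 = \frac{230}{7}$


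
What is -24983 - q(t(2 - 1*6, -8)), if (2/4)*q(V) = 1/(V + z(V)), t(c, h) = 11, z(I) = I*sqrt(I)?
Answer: -1374064/55 - sqrt(11)/55 ≈ -24983.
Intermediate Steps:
z(I) = I**(3/2)
q(V) = 2/(V + V**(3/2))
-24983 - q(t(2 - 1*6, -8)) = -24983 - 2/(11 + 11**(3/2)) = -24983 - 2/(11 + 11*sqrt(11))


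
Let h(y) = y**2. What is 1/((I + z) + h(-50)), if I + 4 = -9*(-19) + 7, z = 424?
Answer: 1/3098 ≈ 0.00032279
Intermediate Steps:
I = 174 (I = -4 + (-9*(-19) + 7) = -4 + (171 + 7) = -4 + 178 = 174)
1/((I + z) + h(-50)) = 1/((174 + 424) + (-50)**2) = 1/(598 + 2500) = 1/3098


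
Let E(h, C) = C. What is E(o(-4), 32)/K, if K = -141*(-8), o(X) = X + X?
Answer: 4/141 ≈ 0.028369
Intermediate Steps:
o(X) = 2*X
K = 1128
E(o(-4), 32)/K = 32/1128 = 32*(1/1128) = 4/141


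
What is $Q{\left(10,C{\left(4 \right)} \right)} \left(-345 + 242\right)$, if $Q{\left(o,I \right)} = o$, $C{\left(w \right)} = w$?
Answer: $-1030$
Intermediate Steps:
$Q{\left(10,C{\left(4 \right)} \right)} \left(-345 + 242\right) = 10 \left(-345 + 242\right) = 10 \left(-103\right) = -1030$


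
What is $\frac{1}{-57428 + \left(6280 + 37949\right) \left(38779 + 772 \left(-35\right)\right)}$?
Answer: $\frac{1}{520031383} \approx 1.923 \cdot 10^{-9}$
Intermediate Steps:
$\frac{1}{-57428 + \left(6280 + 37949\right) \left(38779 + 772 \left(-35\right)\right)} = \frac{1}{-57428 + 44229 \left(38779 - 27020\right)} = \frac{1}{-57428 + 44229 \cdot 11759} = \frac{1}{-57428 + 520088811} = \frac{1}{520031383}$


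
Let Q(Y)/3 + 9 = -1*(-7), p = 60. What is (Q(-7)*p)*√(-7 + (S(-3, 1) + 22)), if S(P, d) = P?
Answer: -720*√3 ≈ -1247.1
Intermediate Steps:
Q(Y) = -6 (Q(Y) = -27 + 3*(-1*(-7)) = -27 + 3*7 = -27 + 21 = -6)
(Q(-7)*p)*√(-7 + (S(-3, 1) + 22)) = (-6*60)*√(-7 + (-3 + 22)) = -360*√(-7 + 19) = -720*√3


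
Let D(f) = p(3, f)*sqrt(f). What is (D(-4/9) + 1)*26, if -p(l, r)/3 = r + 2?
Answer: 26 - 728*I/9 ≈ 26.0 - 80.889*I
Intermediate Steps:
p(l, r) = -6 - 3*r (p(l, r) = -3*(r + 2) = -3*(2 + r) = -6 - 3*r)
D(f) = sqrt(f)*(-6 - 3*f) (D(f) = (-6 - 3*f)*sqrt(f) = sqrt(f)*(-6 - 3*f))
(D(-4/9) + 1)*26 = (3*sqrt(-4/9)*(-2 - (-4)/9) + 1)*26 = (3*sqrt(-4*1/9)*(-2 - (-4)/9) + 1)*26 = (3*sqrt(-4/9)*(-2 - 1*(-4/9)) + 1)*26 = (3*(2*I/3)*(-2 + 4/9) + 1)*26 = (3*(2*I/3)*(-14/9) + 1)*26 = (-28*I/9 + 1)*26 = (1 - 28*I/9)*26 = 26 - 728*I/9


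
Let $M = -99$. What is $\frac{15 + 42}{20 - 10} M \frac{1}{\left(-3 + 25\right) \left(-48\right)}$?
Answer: $\frac{171}{320} \approx 0.53438$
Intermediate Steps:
$\frac{15 + 42}{20 - 10} M \frac{1}{\left(-3 + 25\right) \left(-48\right)} = \frac{15 + 42}{20 - 10} \left(-99\right) \frac{1}{\left(-3 + 25\right) \left(-48\right)} = \frac{57}{10} \left(-99\right) \frac{1}{22} \left(- \frac{1}{48}\right) = 57 \cdot \frac{1}{10} \left(-99\right) \frac{1}{22} \left(- \frac{1}{48}\right) = \frac{57}{10} \left(-99\right) \left(- \frac{1}{1056}\right) = \left(- \frac{5643}{10}\right) \left(- \frac{1}{1056}\right) = \frac{171}{320}$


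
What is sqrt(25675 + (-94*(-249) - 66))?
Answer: sqrt(49015) ≈ 221.39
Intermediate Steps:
sqrt(25675 + (-94*(-249) - 66)) = sqrt(25675 + (23406 - 66)) = sqrt(25675 + 23340) = sqrt(49015)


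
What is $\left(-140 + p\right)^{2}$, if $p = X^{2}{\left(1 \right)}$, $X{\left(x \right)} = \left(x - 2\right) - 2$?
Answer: $17161$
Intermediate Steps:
$X{\left(x \right)} = -4 + x$ ($X{\left(x \right)} = \left(-2 + x\right) - 2 = -4 + x$)
$p = 9$ ($p = \left(-4 + 1\right)^{2} = \left(-3\right)^{2} = 9$)
$\left(-140 + p\right)^{2} = \left(-140 + 9\right)^{2} = \left(-131\right)^{2} = 17161$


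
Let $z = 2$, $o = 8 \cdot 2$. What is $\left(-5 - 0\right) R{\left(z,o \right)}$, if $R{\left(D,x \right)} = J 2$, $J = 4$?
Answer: $-40$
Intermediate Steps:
$o = 16$
$R{\left(D,x \right)} = 8$ ($R{\left(D,x \right)} = 4 \cdot 2 = 8$)
$\left(-5 - 0\right) R{\left(z,o \right)} = \left(-5 - 0\right) 8 = \left(-5 + 0\right) 8 = \left(-5\right) 8 = -40$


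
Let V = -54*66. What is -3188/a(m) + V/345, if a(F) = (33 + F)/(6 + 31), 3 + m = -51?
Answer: 13539992/2415 ≈ 5606.6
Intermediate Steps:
m = -54 (m = -3 - 51 = -54)
V = -3564
a(F) = 33/37 + F/37 (a(F) = (33 + F)/37 = (33 + F)*(1/37) = 33/37 + F/37)
-3188/a(m) + V/345 = -3188/(33/37 + (1/37)*(-54)) - 3564/345 = -3188/(33/37 - 54/37) - 3564*1/345 = -3188/(-21/37) - 1188/115 = -3188*(-37/21) - 1188/115 = 117956/21 - 1188/115 = 13539992/2415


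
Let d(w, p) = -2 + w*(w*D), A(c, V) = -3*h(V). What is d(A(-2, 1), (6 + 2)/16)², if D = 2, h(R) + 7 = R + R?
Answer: 200704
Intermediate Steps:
h(R) = -7 + 2*R (h(R) = -7 + (R + R) = -7 + 2*R)
A(c, V) = 21 - 6*V (A(c, V) = -3*(-7 + 2*V) = 21 - 6*V)
d(w, p) = -2 + 2*w² (d(w, p) = -2 + w*(w*2) = -2 + w*(2*w) = -2 + 2*w²)
d(A(-2, 1), (6 + 2)/16)² = (-2 + 2*(21 - 6*1)²)² = (-2 + 2*(21 - 6)²)² = (-2 + 2*15²)² = (-2 + 2*225)² = (-2 + 450)² = 448² = 200704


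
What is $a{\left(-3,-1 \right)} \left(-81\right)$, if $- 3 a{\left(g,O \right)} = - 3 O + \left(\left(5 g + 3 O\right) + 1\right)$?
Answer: $-378$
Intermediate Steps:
$a{\left(g,O \right)} = - \frac{1}{3} - \frac{5 g}{3}$ ($a{\left(g,O \right)} = - \frac{- 3 O + \left(\left(5 g + 3 O\right) + 1\right)}{3} = - \frac{- 3 O + \left(\left(3 O + 5 g\right) + 1\right)}{3} = - \frac{- 3 O + \left(1 + 3 O + 5 g\right)}{3} = - \frac{1 + 5 g}{3} = - \frac{1}{3} - \frac{5 g}{3}$)
$a{\left(-3,-1 \right)} \left(-81\right) = \left(- \frac{1}{3} - -5\right) \left(-81\right) = \left(- \frac{1}{3} + 5\right) \left(-81\right) = \frac{14}{3} \left(-81\right) = -378$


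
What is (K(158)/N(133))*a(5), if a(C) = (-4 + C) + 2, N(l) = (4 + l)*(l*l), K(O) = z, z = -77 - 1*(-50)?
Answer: -81/2423393 ≈ -3.3424e-5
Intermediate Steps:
z = -27 (z = -77 + 50 = -27)
K(O) = -27
N(l) = l²*(4 + l) (N(l) = (4 + l)*l² = l²*(4 + l))
a(C) = -2 + C
(K(158)/N(133))*a(5) = (-27*1/(17689*(4 + 133)))*(-2 + 5) = -27/(17689*137)*3 = -27/2423393*3 = -81/2423393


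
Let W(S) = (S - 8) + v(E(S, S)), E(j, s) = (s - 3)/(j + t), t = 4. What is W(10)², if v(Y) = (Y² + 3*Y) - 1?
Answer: 121/16 ≈ 7.5625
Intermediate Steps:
E(j, s) = (-3 + s)/(4 + j) (E(j, s) = (s - 3)/(j + 4) = (-3 + s)/(4 + j))
v(Y) = -1 + Y² + 3*Y
W(S) = -9 + S + (-3 + S)²/(4 + S)² + 3*(-3 + S)/(4 + S) (W(S) = (S - 8) + (-1 + ((-3 + S)/(4 + S))² + 3*((-3 + S)/(4 + S))) = (-8 + S) + (-1 + (-3 + S)²/(4 + S)² + 3*(-3 + S)/(4 + S)) = -9 + S + (-3 + S)²/(4 + S)² + 3*(-3 + S)/(4 + S))
W(10)² = ((-171 + 10³ - 59*10 + 3*10²)/(16 + 10² + 8*10))² = ((-171 + 1000 - 590 + 3*100)/(16 + 100 + 80))² = ((-171 + 1000 - 590 + 300)/196)² = ((1/196)*539)² = (11/4)² = 121/16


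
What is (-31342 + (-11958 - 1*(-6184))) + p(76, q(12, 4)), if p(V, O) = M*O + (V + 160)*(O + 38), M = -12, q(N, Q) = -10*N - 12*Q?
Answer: -65780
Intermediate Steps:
q(N, Q) = -12*Q - 10*N
p(V, O) = -12*O + (38 + O)*(160 + V) (p(V, O) = -12*O + (V + 160)*(O + 38) = -12*O + (160 + V)*(38 + O) = -12*O + (38 + O)*(160 + V))
(-31342 + (-11958 - 1*(-6184))) + p(76, q(12, 4)) = (-31342 + (-11958 - 1*(-6184))) + (6080 + 38*76 + 148*(-12*4 - 10*12) + (-12*4 - 10*12)*76) = (-31342 + (-11958 + 6184)) + (6080 + 2888 + 148*(-48 - 120) + (-48 - 120)*76) = (-31342 - 5774) + (6080 + 2888 + 148*(-168) - 168*76) = -37116 + (6080 + 2888 - 24864 - 12768) = -37116 - 28664 = -65780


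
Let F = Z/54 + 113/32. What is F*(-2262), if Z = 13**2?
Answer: -2169635/144 ≈ -15067.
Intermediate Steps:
Z = 169
F = 5755/864 (F = 169/54 + 113/32 = 5755/864 ≈ 6.6609)
F*(-2262) = (5755/864)*(-2262) = -2169635/144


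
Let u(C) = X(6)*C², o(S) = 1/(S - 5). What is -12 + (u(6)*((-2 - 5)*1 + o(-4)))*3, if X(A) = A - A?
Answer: -12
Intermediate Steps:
X(A) = 0
o(S) = 1/(-5 + S)
u(C) = 0 (u(C) = 0*C² = 0)
-12 + (u(6)*((-2 - 5)*1 + o(-4)))*3 = -12 + (0*((-2 - 5)*1 + 1/(-5 - 4)))*3 = -12 + (0*(-7*1 + 1/(-9)))*3 = -12 + (0*(-7 - ⅑))*3 = -12 + (0*(-64/9))*3 = -12 + 0*3 = -12 + 0 = -12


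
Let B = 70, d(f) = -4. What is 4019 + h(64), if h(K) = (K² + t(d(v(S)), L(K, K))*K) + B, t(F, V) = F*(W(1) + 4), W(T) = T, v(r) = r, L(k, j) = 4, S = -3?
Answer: 6905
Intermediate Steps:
t(F, V) = 5*F (t(F, V) = F*(1 + 4) = F*5 = 5*F)
h(K) = 70 + K² - 20*K (h(K) = (K² + (5*(-4))*K) + 70 = (K² - 20*K) + 70 = 70 + K² - 20*K)
4019 + h(64) = 4019 + (70 + 64² - 20*64) = 4019 + (70 + 4096 - 1280) = 4019 + 2886 = 6905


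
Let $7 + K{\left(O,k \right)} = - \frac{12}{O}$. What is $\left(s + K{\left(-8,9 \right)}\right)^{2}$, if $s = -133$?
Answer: $\frac{76729}{4} \approx 19182.0$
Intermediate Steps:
$K{\left(O,k \right)} = -7 - \frac{12}{O}$
$\left(s + K{\left(-8,9 \right)}\right)^{2} = \left(-133 - \left(7 + \frac{12}{-8}\right)\right)^{2} = \left(-133 - \frac{11}{2}\right)^{2} = \left(- \frac{277}{2}\right)^{2} = \frac{76729}{4}$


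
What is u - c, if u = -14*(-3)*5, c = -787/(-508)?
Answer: 105893/508 ≈ 208.45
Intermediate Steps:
c = 787/508 (c = -787*(-1/508) = 787/508 ≈ 1.5492)
u = 210 (u = 42*5 = 210)
u - c = 210 - 1*787/508 = 210 - 787/508 = 105893/508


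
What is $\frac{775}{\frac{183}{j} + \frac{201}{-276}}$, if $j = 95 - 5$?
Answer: $\frac{1069500}{1801} \approx 593.84$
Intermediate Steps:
$j = 90$ ($j = 95 - 5 = 90$)
$\frac{775}{\frac{183}{j} + \frac{201}{-276}} = \frac{775}{\frac{183}{90} + \frac{201}{-276}} = \frac{775}{183 \cdot \frac{1}{90} + 201 \left(- \frac{1}{276}\right)} = \frac{775}{\frac{61}{30} - \frac{67}{92}} = \frac{775}{\frac{1801}{1380}} = 775 \cdot \frac{1380}{1801} = \frac{1069500}{1801}$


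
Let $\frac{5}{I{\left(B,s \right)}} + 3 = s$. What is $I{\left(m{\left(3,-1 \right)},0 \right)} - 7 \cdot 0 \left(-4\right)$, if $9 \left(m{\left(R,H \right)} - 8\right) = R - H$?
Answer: $- \frac{5}{3} \approx -1.6667$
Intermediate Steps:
$m{\left(R,H \right)} = 8 - \frac{H}{9} + \frac{R}{9}$ ($m{\left(R,H \right)} = 8 + \frac{R - H}{9} = 8 - \left(- \frac{R}{9} + \frac{H}{9}\right) = 8 - \frac{H}{9} + \frac{R}{9}$)
$I{\left(B,s \right)} = \frac{5}{-3 + s}$
$I{\left(m{\left(3,-1 \right)},0 \right)} - 7 \cdot 0 \left(-4\right) = \frac{5}{-3 + 0} - 7 \cdot 0 \left(-4\right) = \frac{5}{-3} - 0 \left(-4\right) = 5 \left(- \frac{1}{3}\right) - 0 = - \frac{5}{3} + 0 = - \frac{5}{3}$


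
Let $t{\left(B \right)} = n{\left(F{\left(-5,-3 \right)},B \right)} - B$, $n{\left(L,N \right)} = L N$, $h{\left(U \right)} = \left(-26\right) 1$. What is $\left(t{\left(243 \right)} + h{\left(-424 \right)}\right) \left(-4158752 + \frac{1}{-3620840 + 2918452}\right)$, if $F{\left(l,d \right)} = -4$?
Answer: $\frac{3625032357223257}{702388} \approx 5.161 \cdot 10^{9}$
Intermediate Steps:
$h{\left(U \right)} = -26$
$t{\left(B \right)} = - 5 B$ ($t{\left(B \right)} = - 4 B - B = - 5 B$)
$\left(t{\left(243 \right)} + h{\left(-424 \right)}\right) \left(-4158752 + \frac{1}{-3620840 + 2918452}\right) = \left(\left(-5\right) 243 - 26\right) \left(-4158752 + \frac{1}{-3620840 + 2918452}\right) = \left(-1215 - 26\right) \left(-4158752 + \frac{1}{-702388}\right) = - 1241 \left(-4158752 - \frac{1}{702388}\right) = \left(-1241\right) \left(- \frac{2921057499777}{702388}\right) = \frac{3625032357223257}{702388}$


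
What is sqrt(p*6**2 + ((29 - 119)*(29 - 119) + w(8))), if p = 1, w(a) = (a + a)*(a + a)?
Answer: 2*sqrt(2098) ≈ 91.608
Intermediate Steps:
w(a) = 4*a**2 (w(a) = (2*a)*(2*a) = 4*a**2)
sqrt(p*6**2 + ((29 - 119)*(29 - 119) + w(8))) = sqrt(1*6**2 + ((29 - 119)*(29 - 119) + 4*8**2)) = sqrt(1*36 + (-90*(-90) + 4*64)) = sqrt(36 + (8100 + 256)) = sqrt(36 + 8356) = sqrt(8392) = 2*sqrt(2098)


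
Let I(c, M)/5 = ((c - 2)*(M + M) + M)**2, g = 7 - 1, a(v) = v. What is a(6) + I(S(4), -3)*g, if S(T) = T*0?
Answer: 2436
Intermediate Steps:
g = 6
S(T) = 0
I(c, M) = 5*(M + 2*M*(-2 + c))**2 (I(c, M) = 5*((c - 2)*(M + M) + M)**2 = 5*((-2 + c)*(2*M) + M)**2 = 5*(2*M*(-2 + c) + M)**2 = 5*(M + 2*M*(-2 + c))**2)
a(6) + I(S(4), -3)*g = 6 + (5*(-3)**2*(-3 + 2*0)**2)*6 = 6 + (5*9*(-3 + 0)**2)*6 = 6 + (5*9*(-3)**2)*6 = 6 + (5*9*9)*6 = 6 + 405*6 = 6 + 2430 = 2436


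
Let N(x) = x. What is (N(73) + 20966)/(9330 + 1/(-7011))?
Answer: 147504429/65412629 ≈ 2.2550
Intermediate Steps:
(N(73) + 20966)/(9330 + 1/(-7011)) = (73 + 20966)/(9330 + 1/(-7011)) = 21039/(9330 - 1/7011) = 21039/(65412629/7011) = 21039*(7011/65412629) = 147504429/65412629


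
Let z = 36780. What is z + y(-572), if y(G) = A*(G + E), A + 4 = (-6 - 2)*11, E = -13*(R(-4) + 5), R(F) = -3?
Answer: 91796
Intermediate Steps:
E = -26 (E = -13*(-3 + 5) = -13*2 = -26)
A = -92 (A = -4 + (-6 - 2)*11 = -4 - 8*11 = -4 - 88 = -92)
y(G) = 2392 - 92*G (y(G) = -92*(G - 26) = -92*(-26 + G) = 2392 - 92*G)
z + y(-572) = 36780 + (2392 - 92*(-572)) = 36780 + (2392 + 52624) = 36780 + 55016 = 91796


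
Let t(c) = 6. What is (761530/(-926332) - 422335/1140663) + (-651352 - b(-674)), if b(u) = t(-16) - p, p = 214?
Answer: -31273693744769287/48028756278 ≈ -6.5115e+5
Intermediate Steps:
b(u) = -208 (b(u) = 6 - 1*214 = 6 - 214 = -208)
(761530/(-926332) - 422335/1140663) + (-651352 - b(-674)) = (761530/(-926332) - 422335/1140663) + (-651352 - 1*(-208)) = (761530*(-1/926332) - 422335*1/1140663) + (-651352 + 208) = (-34615/42106 - 422335/1140663) - 651144 = -57266887255/48028756278 - 651144 = -31273693744769287/48028756278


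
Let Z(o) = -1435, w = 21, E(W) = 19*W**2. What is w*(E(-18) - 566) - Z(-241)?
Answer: 118825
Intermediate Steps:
w*(E(-18) - 566) - Z(-241) = 21*(19*(-18)**2 - 566) - 1*(-1435) = 21*(19*324 - 566) + 1435 = 21*(6156 - 566) + 1435 = 21*5590 + 1435 = 117390 + 1435 = 118825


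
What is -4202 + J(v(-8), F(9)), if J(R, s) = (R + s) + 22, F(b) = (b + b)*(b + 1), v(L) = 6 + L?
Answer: -4002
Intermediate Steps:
F(b) = 2*b*(1 + b) (F(b) = (2*b)*(1 + b) = 2*b*(1 + b))
J(R, s) = 22 + R + s
-4202 + J(v(-8), F(9)) = -4202 + (22 + (6 - 8) + 2*9*(1 + 9)) = -4202 + (22 - 2 + 2*9*10) = -4202 + (22 - 2 + 180) = -4202 + 200 = -4002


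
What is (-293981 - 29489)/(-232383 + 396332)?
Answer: -323470/163949 ≈ -1.9730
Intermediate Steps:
(-293981 - 29489)/(-232383 + 396332) = -323470/163949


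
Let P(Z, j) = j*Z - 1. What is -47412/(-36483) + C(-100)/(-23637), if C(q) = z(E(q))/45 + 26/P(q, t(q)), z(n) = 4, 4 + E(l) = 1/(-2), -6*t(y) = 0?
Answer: 16824341386/12935230065 ≈ 1.3007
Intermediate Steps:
t(y) = 0 (t(y) = -⅙*0 = 0)
E(l) = -9/2 (E(l) = -4 + 1/(-2) = -4 - ½ = -9/2)
P(Z, j) = -1 + Z*j (P(Z, j) = Z*j - 1 = -1 + Z*j)
C(q) = -1166/45 (C(q) = 4/45 + 26/(-1 + q*0) = 4*(1/45) + 26/(-1 + 0) = 4/45 + 26/(-1) = 4/45 + 26*(-1) = 4/45 - 26 = -1166/45)
-47412/(-36483) + C(-100)/(-23637) = -47412/(-36483) - 1166/45/(-23637) = -47412*(-1/36483) - 1166/45*(-1/23637) = 15804/12161 + 1166/1063665 = 16824341386/12935230065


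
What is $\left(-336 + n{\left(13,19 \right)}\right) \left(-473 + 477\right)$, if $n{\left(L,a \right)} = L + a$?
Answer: $-1216$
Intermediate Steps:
$\left(-336 + n{\left(13,19 \right)}\right) \left(-473 + 477\right) = \left(-336 + \left(13 + 19\right)\right) \left(-473 + 477\right) = \left(-336 + 32\right) 4 = \left(-304\right) 4 = -1216$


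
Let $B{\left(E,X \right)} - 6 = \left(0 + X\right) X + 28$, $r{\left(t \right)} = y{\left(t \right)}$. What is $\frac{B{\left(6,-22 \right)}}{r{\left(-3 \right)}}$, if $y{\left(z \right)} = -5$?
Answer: $- \frac{518}{5} \approx -103.6$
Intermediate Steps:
$r{\left(t \right)} = -5$
$B{\left(E,X \right)} = 34 + X^{2}$ ($B{\left(E,X \right)} = 6 + \left(\left(0 + X\right) X + 28\right) = 6 + \left(X X + 28\right) = 6 + \left(X^{2} + 28\right) = 6 + \left(28 + X^{2}\right) = 34 + X^{2}$)
$\frac{B{\left(6,-22 \right)}}{r{\left(-3 \right)}} = \frac{34 + \left(-22\right)^{2}}{-5} = \left(34 + 484\right) \left(- \frac{1}{5}\right) = 518 \left(- \frac{1}{5}\right) = - \frac{518}{5}$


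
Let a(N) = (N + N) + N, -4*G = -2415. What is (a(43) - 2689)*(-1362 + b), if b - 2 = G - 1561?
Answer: 5932160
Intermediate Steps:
G = 2415/4 (G = -¼*(-2415) = 2415/4 ≈ 603.75)
a(N) = 3*N (a(N) = 2*N + N = 3*N)
b = -3821/4 (b = 2 + (2415/4 - 1561) = 2 - 3829/4 = -3821/4 ≈ -955.25)
(a(43) - 2689)*(-1362 + b) = (3*43 - 2689)*(-1362 - 3821/4) = (129 - 2689)*(-9269/4) = -2560*(-9269/4) = 5932160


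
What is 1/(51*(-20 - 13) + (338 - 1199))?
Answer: -1/2544 ≈ -0.00039308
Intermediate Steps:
1/(51*(-20 - 13) + (338 - 1199)) = 1/(51*(-33) - 861) = 1/(-1683 - 861) = 1/(-2544) = -1/2544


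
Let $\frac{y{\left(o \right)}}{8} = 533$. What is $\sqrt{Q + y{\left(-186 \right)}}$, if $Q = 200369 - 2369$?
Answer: $2 \sqrt{50566} \approx 449.74$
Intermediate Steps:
$y{\left(o \right)} = 4264$ ($y{\left(o \right)} = 8 \cdot 533 = 4264$)
$Q = 198000$ ($Q = 200369 - 2369 = 198000$)
$\sqrt{Q + y{\left(-186 \right)}} = \sqrt{198000 + 4264} = \sqrt{202264} = 2 \sqrt{50566}$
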